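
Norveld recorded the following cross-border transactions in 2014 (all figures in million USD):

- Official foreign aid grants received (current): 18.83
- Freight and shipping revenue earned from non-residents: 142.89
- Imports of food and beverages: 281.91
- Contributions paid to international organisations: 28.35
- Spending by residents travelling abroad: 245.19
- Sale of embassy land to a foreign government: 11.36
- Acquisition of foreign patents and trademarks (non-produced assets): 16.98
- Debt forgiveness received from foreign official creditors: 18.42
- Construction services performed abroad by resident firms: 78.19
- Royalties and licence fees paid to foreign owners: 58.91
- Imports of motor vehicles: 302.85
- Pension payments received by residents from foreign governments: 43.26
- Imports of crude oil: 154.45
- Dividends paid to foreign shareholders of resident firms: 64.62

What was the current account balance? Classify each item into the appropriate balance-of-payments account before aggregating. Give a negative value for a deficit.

-853.11

Goods: -154.45 - 281.91 - 302.85 = -739.21
Services: 142.89 - 58.91 + 78.19 - 245.19 = -83.02
Primary income: -64.62
Secondary income: 43.26 + 18.83 - 28.35 = 33.74
Current account = (-739.21) + (-83.02) + (-64.62) + 33.74 = -853.11
(Excluded from the current account — capital account: sale of embassy land to a foreign government 11.36, acquisition of foreign patents and trademarks (non-produced assets) 16.98, debt forgiveness received from foreign official creditors 18.42.)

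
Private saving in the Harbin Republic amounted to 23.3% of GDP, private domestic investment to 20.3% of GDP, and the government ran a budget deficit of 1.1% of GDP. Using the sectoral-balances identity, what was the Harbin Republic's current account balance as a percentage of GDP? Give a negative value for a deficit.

By the sectoral-balances identity, CA = (S_private - I) + (T - G).
Private balance = 23.3 - 20.3 = 3.0
Government balance (T - G) = -1.1
CA = 3.0 + (-1.1) = 1.9

1.9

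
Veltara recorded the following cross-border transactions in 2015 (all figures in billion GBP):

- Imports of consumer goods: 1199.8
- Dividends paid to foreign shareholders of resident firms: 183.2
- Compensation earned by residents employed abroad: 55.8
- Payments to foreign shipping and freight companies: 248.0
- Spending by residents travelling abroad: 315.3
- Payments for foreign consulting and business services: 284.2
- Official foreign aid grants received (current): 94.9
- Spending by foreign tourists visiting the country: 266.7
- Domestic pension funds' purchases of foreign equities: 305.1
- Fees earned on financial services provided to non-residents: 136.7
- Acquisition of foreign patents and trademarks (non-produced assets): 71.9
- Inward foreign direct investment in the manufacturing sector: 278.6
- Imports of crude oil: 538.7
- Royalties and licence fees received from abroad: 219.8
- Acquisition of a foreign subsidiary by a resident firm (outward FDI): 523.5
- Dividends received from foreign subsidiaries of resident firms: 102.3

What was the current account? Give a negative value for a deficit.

Goods: -538.7 - 1199.8 = -1738.5
Services: -315.3 + 219.8 + 136.7 - 248.0 - 284.2 + 266.7 = -224.3
Primary income: 55.8 - 183.2 + 102.3 = -25.1
Secondary income: 94.9
Current account = (-1738.5) + (-224.3) + (-25.1) + 94.9 = -1893.0
(Excluded from the current account — financial account: domestic pension funds' purchases of foreign equities 305.1, inward foreign direct investment in the manufacturing sector 278.6, acquisition of a foreign subsidiary by a resident firm (outward FDI) 523.5; capital account: acquisition of foreign patents and trademarks (non-produced assets) 71.9.)

-1893.0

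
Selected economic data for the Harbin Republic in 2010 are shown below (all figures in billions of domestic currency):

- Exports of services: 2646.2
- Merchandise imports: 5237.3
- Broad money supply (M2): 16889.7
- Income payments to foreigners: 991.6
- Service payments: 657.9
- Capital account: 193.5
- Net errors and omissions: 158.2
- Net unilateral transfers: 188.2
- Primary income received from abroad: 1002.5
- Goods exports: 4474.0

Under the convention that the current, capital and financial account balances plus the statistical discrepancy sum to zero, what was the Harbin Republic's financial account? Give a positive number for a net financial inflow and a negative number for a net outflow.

-1775.8

Goods balance = 4474.0 - 5237.3 = -763.3
Services balance = 2646.2 - 657.9 = 1988.3
Trade balance (goods + services) = -763.3 + 1988.3 = 1225.0
Net primary income = 1002.5 - 991.6 = 10.9
Net secondary income = 188.2
Current account = 1225.0 + 10.9 + 188.2 = 1424.1
Financial account = -(1424.1 + 193.5 + 158.2) = -1775.8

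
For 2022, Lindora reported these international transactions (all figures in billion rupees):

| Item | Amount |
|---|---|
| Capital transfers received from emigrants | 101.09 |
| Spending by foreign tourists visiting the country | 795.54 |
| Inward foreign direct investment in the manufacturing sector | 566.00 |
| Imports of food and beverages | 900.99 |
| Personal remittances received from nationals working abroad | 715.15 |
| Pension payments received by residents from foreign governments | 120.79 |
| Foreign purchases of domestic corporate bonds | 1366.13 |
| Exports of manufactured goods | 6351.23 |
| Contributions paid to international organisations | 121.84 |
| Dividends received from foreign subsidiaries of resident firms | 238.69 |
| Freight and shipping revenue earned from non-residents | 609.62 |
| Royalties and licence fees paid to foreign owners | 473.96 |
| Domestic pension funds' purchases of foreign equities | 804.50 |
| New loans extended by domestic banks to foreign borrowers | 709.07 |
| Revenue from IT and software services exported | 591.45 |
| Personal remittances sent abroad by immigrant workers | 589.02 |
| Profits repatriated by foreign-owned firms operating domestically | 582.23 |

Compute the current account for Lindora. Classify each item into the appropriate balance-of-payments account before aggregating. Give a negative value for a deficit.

6754.43

Goods: 6351.23 - 900.99 = 5450.24
Services: 795.54 + 609.62 - 473.96 + 591.45 = 1522.65
Primary income: -582.23 + 238.69 = -343.54
Secondary income: 715.15 - 589.02 + 120.79 - 121.84 = 125.08
Current account = 5450.24 + 1522.65 + (-343.54) + 125.08 = 6754.43
(Excluded from the current account — capital account: capital transfers received from emigrants 101.09; financial account: inward foreign direct investment in the manufacturing sector 566.00, foreign purchases of domestic corporate bonds 1366.13, domestic pension funds' purchases of foreign equities 804.50, new loans extended by domestic banks to foreign borrowers 709.07.)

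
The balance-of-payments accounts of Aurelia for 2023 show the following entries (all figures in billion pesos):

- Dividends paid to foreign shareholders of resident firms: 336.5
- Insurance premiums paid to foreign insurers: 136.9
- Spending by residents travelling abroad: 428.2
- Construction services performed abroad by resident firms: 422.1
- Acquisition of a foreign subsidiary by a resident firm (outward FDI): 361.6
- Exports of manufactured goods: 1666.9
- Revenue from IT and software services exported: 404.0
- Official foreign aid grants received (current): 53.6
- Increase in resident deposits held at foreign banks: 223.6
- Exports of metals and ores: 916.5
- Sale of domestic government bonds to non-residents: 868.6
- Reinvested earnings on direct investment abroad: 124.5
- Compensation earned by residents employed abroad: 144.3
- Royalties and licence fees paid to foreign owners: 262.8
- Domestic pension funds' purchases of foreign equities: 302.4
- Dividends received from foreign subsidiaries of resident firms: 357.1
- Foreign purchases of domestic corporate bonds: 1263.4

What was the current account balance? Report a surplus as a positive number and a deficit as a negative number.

Goods: 1666.9 + 916.5 = 2583.4
Services: -262.8 + 422.1 - 428.2 + 404.0 - 136.9 = -1.8
Primary income: 144.3 + 357.1 - 336.5 + 124.5 = 289.4
Secondary income: 53.6
Current account = 2583.4 + (-1.8) + 289.4 + 53.6 = 2924.6
(Excluded from the current account — financial account: acquisition of a foreign subsidiary by a resident firm (outward FDI) 361.6, increase in resident deposits held at foreign banks 223.6, sale of domestic government bonds to non-residents 868.6, domestic pension funds' purchases of foreign equities 302.4, foreign purchases of domestic corporate bonds 1263.4.)

2924.6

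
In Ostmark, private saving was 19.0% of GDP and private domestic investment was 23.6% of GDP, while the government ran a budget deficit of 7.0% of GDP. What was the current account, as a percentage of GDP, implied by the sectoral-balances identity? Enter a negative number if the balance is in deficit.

By the sectoral-balances identity, CA = (S_private - I) + (T - G).
Private balance = 19.0 - 23.6 = -4.6
Government balance (T - G) = -7.0
CA = -4.6 + (-7.0) = -11.6

-11.6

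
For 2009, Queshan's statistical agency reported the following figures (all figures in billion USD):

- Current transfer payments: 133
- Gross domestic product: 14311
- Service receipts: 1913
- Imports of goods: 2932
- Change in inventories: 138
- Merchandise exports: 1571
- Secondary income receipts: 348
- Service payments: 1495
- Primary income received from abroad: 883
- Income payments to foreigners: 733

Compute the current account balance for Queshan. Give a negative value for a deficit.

Goods balance = 1571 - 2932 = -1361
Services balance = 1913 - 1495 = 418
Trade balance (goods + services) = -1361 + 418 = -943
Net primary income = 883 - 733 = 150
Net secondary income = 348 - 133 = 215
Current account = -943 + 150 + 215 = -578

-578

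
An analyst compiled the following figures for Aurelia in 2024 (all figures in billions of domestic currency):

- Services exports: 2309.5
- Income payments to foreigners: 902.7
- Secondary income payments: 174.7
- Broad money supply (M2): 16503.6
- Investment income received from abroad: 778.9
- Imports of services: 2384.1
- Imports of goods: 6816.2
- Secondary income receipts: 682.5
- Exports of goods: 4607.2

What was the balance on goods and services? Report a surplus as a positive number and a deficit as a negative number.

Goods balance = 4607.2 - 6816.2 = -2209.0
Services balance = 2309.5 - 2384.1 = -74.6
Trade balance (goods + services) = -2209.0 + (-74.6) = -2283.6

-2283.6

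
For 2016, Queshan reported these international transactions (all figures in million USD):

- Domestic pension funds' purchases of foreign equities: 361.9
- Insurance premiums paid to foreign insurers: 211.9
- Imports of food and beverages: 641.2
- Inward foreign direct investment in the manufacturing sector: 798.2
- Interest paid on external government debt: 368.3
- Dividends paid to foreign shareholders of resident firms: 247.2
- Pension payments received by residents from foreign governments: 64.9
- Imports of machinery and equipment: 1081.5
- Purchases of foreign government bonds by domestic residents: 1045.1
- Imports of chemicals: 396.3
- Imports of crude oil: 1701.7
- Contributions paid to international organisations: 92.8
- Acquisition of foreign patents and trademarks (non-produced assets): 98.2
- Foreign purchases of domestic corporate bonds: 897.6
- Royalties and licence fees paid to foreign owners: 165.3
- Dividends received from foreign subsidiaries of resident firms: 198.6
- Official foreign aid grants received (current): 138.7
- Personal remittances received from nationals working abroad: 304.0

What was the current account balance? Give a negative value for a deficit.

Goods: -641.2 - 1701.7 - 1081.5 - 396.3 = -3820.7
Services: -211.9 - 165.3 = -377.2
Primary income: -368.3 - 247.2 + 198.6 = -416.9
Secondary income: -92.8 + 64.9 + 304.0 + 138.7 = 414.8
Current account = (-3820.7) + (-377.2) + (-416.9) + 414.8 = -4200.0
(Excluded from the current account — financial account: domestic pension funds' purchases of foreign equities 361.9, inward foreign direct investment in the manufacturing sector 798.2, purchases of foreign government bonds by domestic residents 1045.1, foreign purchases of domestic corporate bonds 897.6; capital account: acquisition of foreign patents and trademarks (non-produced assets) 98.2.)

-4200.0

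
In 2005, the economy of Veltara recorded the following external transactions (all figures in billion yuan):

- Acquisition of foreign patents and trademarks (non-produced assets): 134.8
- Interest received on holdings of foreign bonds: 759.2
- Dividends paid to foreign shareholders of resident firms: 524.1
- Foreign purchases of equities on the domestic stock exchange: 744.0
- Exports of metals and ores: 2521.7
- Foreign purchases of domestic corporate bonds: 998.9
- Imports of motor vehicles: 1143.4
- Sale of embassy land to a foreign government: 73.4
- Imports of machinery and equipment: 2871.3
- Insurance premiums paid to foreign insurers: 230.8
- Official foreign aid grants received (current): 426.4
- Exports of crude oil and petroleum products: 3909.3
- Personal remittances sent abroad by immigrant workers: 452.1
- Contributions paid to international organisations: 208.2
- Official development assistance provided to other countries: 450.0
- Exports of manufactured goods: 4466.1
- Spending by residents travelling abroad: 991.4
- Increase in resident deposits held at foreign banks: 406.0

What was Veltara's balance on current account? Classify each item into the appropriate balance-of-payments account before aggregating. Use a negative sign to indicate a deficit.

Goods: -1143.4 - 2871.3 + 2521.7 + 4466.1 + 3909.3 = 6882.4
Services: -991.4 - 230.8 = -1222.2
Primary income: 759.2 - 524.1 = 235.1
Secondary income: -452.1 + 426.4 - 208.2 - 450.0 = -683.9
Current account = 6882.4 + (-1222.2) + 235.1 + (-683.9) = 5211.4
(Excluded from the current account — capital account: acquisition of foreign patents and trademarks (non-produced assets) 134.8, sale of embassy land to a foreign government 73.4; financial account: foreign purchases of equities on the domestic stock exchange 744.0, foreign purchases of domestic corporate bonds 998.9, increase in resident deposits held at foreign banks 406.0.)

5211.4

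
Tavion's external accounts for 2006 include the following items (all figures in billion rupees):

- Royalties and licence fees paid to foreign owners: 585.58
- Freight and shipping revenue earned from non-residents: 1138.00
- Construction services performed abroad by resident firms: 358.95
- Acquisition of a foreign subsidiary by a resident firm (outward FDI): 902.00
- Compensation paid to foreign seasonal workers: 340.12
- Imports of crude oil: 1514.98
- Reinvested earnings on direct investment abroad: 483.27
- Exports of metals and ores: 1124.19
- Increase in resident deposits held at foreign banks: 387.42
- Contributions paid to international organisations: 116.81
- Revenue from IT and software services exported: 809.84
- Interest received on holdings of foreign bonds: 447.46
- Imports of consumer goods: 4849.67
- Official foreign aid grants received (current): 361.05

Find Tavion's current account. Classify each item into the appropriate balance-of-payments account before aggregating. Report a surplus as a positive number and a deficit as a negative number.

-2684.40

Goods: 1124.19 - 1514.98 - 4849.67 = -5240.46
Services: 358.95 - 585.58 + 1138.00 + 809.84 = 1721.21
Primary income: 483.27 - 340.12 + 447.46 = 590.61
Secondary income: -116.81 + 361.05 = 244.24
Current account = (-5240.46) + 1721.21 + 590.61 + 244.24 = -2684.40
(Excluded from the current account — financial account: acquisition of a foreign subsidiary by a resident firm (outward FDI) 902.00, increase in resident deposits held at foreign banks 387.42.)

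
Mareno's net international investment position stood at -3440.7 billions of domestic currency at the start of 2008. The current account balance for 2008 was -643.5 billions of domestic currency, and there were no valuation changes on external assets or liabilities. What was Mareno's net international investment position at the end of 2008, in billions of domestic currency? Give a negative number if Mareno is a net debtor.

-4084.2

With no valuation effects, change in NIIP = current account = -643.5
End-of-year NIIP = -3440.7 + (-643.5) = -4084.2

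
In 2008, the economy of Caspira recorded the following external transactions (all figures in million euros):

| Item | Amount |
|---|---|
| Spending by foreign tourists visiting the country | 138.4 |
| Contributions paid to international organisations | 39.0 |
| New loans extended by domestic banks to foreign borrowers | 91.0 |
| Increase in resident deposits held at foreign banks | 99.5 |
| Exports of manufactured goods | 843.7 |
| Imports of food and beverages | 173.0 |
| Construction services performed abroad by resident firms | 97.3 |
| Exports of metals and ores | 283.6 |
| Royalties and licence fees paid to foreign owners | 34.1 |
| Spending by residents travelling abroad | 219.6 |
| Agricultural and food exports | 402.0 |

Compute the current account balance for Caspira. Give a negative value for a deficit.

Goods: 402.0 + 283.6 + 843.7 - 173.0 = 1356.3
Services: 97.3 + 138.4 - 34.1 - 219.6 = -18.0
Secondary income: -39.0
Current account = 1356.3 + (-18.0) + (-39.0) = 1299.3
(Excluded from the current account — financial account: new loans extended by domestic banks to foreign borrowers 91.0, increase in resident deposits held at foreign banks 99.5.)

1299.3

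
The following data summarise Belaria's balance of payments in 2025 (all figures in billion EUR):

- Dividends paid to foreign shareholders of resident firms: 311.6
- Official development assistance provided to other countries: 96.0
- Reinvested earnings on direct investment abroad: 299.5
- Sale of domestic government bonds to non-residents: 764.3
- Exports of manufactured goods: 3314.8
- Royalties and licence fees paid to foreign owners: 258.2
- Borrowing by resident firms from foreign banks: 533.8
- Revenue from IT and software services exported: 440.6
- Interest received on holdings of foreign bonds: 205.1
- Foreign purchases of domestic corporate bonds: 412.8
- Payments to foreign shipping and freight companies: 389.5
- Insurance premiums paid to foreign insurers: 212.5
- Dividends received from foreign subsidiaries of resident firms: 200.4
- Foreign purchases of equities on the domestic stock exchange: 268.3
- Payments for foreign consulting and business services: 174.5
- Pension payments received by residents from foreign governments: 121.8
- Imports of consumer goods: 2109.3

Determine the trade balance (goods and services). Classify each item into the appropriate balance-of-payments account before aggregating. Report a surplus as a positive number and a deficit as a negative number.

611.4

Goods: -2109.3 + 3314.8 = 1205.5
Services: -212.5 - 258.2 - 174.5 - 389.5 + 440.6 = -594.1
Trade balance = 1205.5 + (-594.1) = 611.4
(Excluded from the trade balance — primary income: dividends paid to foreign shareholders of resident firms 311.6, reinvested earnings on direct investment abroad 299.5, interest received on holdings of foreign bonds 205.1, dividends received from foreign subsidiaries of resident firms 200.4; secondary income: official development assistance provided to other countries 96.0, pension payments received by residents from foreign governments 121.8; financial account: sale of domestic government bonds to non-residents 764.3, borrowing by resident firms from foreign banks 533.8, foreign purchases of domestic corporate bonds 412.8, foreign purchases of equities on the domestic stock exchange 268.3.)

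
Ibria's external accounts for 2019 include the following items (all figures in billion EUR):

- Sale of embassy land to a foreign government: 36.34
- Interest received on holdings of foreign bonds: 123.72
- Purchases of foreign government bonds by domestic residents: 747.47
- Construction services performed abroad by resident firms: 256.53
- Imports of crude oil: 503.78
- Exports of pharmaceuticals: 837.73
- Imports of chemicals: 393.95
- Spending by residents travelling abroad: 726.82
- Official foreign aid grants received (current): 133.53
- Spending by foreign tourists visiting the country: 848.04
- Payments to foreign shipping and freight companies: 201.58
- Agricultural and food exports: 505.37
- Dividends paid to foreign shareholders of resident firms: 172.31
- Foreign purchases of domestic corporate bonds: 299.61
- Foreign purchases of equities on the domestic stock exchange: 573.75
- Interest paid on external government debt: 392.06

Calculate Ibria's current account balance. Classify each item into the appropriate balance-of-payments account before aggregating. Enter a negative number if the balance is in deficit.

314.42

Goods: -393.95 - 503.78 + 505.37 + 837.73 = 445.37
Services: -201.58 - 726.82 + 256.53 + 848.04 = 176.17
Primary income: -392.06 - 172.31 + 123.72 = -440.65
Secondary income: 133.53
Current account = 445.37 + 176.17 + (-440.65) + 133.53 = 314.42
(Excluded from the current account — capital account: sale of embassy land to a foreign government 36.34; financial account: purchases of foreign government bonds by domestic residents 747.47, foreign purchases of domestic corporate bonds 299.61, foreign purchases of equities on the domestic stock exchange 573.75.)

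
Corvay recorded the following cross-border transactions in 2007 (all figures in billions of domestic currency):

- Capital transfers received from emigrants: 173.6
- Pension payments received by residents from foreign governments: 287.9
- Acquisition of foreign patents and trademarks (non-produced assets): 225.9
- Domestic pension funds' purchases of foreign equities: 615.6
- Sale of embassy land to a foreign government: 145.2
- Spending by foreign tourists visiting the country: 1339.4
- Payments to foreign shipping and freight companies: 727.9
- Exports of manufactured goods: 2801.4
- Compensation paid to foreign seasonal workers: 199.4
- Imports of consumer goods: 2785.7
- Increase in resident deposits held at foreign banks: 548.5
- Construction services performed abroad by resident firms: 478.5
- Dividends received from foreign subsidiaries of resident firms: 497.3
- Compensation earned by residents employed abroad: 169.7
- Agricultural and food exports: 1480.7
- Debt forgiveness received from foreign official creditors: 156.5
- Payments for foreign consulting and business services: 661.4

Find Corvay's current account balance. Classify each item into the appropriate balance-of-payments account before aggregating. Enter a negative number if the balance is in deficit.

2680.5

Goods: 2801.4 - 2785.7 + 1480.7 = 1496.4
Services: 478.5 + 1339.4 - 661.4 - 727.9 = 428.6
Primary income: -199.4 + 169.7 + 497.3 = 467.6
Secondary income: 287.9
Current account = 1496.4 + 428.6 + 467.6 + 287.9 = 2680.5
(Excluded from the current account — capital account: capital transfers received from emigrants 173.6, acquisition of foreign patents and trademarks (non-produced assets) 225.9, sale of embassy land to a foreign government 145.2, debt forgiveness received from foreign official creditors 156.5; financial account: domestic pension funds' purchases of foreign equities 615.6, increase in resident deposits held at foreign banks 548.5.)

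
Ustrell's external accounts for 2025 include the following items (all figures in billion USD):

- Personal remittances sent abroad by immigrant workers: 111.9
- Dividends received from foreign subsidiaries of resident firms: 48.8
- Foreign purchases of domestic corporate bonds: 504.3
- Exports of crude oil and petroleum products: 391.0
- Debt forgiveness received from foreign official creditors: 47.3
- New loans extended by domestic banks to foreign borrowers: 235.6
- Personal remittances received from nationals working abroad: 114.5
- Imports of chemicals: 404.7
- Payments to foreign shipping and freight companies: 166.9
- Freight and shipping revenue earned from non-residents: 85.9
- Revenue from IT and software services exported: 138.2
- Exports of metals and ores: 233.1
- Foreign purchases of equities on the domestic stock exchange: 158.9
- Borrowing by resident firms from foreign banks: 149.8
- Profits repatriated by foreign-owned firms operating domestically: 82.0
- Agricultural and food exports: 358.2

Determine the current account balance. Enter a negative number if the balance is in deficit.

604.2

Goods: 233.1 + 358.2 + 391.0 - 404.7 = 577.6
Services: 138.2 - 166.9 + 85.9 = 57.2
Primary income: -82.0 + 48.8 = -33.2
Secondary income: 114.5 - 111.9 = 2.6
Current account = 577.6 + 57.2 + (-33.2) + 2.6 = 604.2
(Excluded from the current account — financial account: foreign purchases of domestic corporate bonds 504.3, new loans extended by domestic banks to foreign borrowers 235.6, foreign purchases of equities on the domestic stock exchange 158.9, borrowing by resident firms from foreign banks 149.8; capital account: debt forgiveness received from foreign official creditors 47.3.)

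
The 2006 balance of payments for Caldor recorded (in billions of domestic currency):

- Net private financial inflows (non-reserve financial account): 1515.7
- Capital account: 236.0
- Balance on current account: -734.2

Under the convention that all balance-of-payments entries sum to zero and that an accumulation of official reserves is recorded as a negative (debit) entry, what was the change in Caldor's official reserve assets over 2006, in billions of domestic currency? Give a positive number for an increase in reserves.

1017.5

Official reserve transactions balance = -((-734.2) + 236.0 + 1515.7) = -1017.5
An accumulation of reserves is recorded as a debit (negative entry), so the change in the stock of reserves is the negative of that balance.
Change in official reserves = -(-1017.5) = 1017.5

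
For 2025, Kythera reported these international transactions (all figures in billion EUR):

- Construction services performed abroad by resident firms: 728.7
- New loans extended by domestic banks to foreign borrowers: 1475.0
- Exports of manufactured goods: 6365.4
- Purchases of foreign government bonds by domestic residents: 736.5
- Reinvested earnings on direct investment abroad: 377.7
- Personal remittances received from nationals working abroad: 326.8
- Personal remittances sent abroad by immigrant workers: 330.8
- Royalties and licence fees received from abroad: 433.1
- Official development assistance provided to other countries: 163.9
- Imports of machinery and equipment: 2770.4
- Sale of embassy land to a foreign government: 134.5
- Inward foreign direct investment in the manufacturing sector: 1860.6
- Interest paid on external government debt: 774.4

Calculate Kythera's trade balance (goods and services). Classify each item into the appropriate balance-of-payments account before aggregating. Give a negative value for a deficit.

Goods: 6365.4 - 2770.4 = 3595.0
Services: 728.7 + 433.1 = 1161.8
Trade balance = 3595.0 + 1161.8 = 4756.8
(Excluded from the trade balance — financial account: new loans extended by domestic banks to foreign borrowers 1475.0, purchases of foreign government bonds by domestic residents 736.5, inward foreign direct investment in the manufacturing sector 1860.6; primary income: reinvested earnings on direct investment abroad 377.7, interest paid on external government debt 774.4; secondary income: personal remittances received from nationals working abroad 326.8, personal remittances sent abroad by immigrant workers 330.8, official development assistance provided to other countries 163.9; capital account: sale of embassy land to a foreign government 134.5.)

4756.8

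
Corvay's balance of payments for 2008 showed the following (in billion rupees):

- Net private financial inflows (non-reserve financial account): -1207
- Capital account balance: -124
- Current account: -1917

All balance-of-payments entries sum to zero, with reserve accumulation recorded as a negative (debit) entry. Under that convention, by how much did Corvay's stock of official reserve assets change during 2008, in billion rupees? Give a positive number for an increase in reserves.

-3248

Official reserve transactions balance = -((-1917) + (-124) + (-1207)) = 3248
An accumulation of reserves is recorded as a debit (negative entry), so the change in the stock of reserves is the negative of that balance.
Change in official reserves = -(3248) = -3248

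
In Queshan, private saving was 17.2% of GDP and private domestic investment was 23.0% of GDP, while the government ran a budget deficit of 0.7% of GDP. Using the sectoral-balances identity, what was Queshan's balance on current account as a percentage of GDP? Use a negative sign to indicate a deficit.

By the sectoral-balances identity, CA = (S_private - I) + (T - G).
Private balance = 17.2 - 23.0 = -5.8
Government balance (T - G) = -0.7
CA = -5.8 + (-0.7) = -6.5

-6.5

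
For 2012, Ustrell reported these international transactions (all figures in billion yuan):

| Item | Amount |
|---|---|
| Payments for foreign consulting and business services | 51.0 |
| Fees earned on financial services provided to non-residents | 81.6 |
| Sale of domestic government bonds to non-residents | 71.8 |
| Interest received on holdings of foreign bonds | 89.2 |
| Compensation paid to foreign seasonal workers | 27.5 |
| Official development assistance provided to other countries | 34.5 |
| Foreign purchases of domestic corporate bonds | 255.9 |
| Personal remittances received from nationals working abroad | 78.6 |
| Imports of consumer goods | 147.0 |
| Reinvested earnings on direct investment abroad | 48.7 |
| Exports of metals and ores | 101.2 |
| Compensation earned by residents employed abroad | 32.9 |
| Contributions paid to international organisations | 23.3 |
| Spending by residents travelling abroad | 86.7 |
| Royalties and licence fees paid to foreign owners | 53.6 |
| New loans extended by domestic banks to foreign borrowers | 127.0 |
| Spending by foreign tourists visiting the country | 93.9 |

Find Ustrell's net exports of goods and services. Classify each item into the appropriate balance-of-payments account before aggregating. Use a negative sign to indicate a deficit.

Goods: 101.2 - 147.0 = -45.8
Services: 81.6 - 86.7 - 51.0 + 93.9 - 53.6 = -15.8
Trade balance = -45.8 + (-15.8) = -61.6
(Excluded from the trade balance — financial account: sale of domestic government bonds to non-residents 71.8, foreign purchases of domestic corporate bonds 255.9, new loans extended by domestic banks to foreign borrowers 127.0; primary income: interest received on holdings of foreign bonds 89.2, compensation paid to foreign seasonal workers 27.5, reinvested earnings on direct investment abroad 48.7, compensation earned by residents employed abroad 32.9; secondary income: official development assistance provided to other countries 34.5, personal remittances received from nationals working abroad 78.6, contributions paid to international organisations 23.3.)

-61.6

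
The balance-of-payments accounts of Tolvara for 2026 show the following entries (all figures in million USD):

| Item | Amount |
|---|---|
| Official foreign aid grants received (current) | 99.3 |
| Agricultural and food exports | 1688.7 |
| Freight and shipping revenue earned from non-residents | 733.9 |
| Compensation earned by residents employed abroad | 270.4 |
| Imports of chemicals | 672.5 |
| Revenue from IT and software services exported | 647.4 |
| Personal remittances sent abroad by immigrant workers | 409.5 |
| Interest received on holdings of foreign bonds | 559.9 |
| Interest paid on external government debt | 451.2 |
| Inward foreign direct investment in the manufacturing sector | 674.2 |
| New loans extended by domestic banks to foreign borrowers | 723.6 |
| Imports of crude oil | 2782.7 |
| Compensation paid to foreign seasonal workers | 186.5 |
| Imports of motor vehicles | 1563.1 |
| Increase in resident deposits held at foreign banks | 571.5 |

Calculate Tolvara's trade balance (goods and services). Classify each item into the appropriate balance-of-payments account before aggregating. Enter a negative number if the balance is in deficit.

-1948.3

Goods: 1688.7 - 2782.7 - 672.5 - 1563.1 = -3329.6
Services: 647.4 + 733.9 = 1381.3
Trade balance = -3329.6 + 1381.3 = -1948.3
(Excluded from the trade balance — secondary income: official foreign aid grants received (current) 99.3, personal remittances sent abroad by immigrant workers 409.5; primary income: compensation earned by residents employed abroad 270.4, interest received on holdings of foreign bonds 559.9, interest paid on external government debt 451.2, compensation paid to foreign seasonal workers 186.5; financial account: inward foreign direct investment in the manufacturing sector 674.2, new loans extended by domestic banks to foreign borrowers 723.6, increase in resident deposits held at foreign banks 571.5.)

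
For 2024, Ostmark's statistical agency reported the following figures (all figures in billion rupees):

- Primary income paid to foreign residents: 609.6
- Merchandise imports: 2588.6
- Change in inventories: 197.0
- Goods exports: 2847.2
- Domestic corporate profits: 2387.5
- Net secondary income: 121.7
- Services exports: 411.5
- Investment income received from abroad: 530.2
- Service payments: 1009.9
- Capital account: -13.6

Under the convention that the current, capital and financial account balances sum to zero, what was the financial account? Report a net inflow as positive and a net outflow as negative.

Goods balance = 2847.2 - 2588.6 = 258.6
Services balance = 411.5 - 1009.9 = -598.4
Trade balance (goods + services) = 258.6 + (-598.4) = -339.8
Net primary income = 530.2 - 609.6 = -79.4
Net secondary income = 121.7
Current account = -339.8 + (-79.4) + 121.7 = -297.5
Financial account = -(-297.5 + (-13.6)) = 311.1

311.1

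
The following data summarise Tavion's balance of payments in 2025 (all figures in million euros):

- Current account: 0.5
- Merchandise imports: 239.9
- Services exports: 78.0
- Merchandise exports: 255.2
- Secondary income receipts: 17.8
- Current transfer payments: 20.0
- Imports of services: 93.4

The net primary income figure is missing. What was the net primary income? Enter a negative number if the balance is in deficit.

2.8

Current account = goods balance + services balance + net primary income + net secondary income
Sum of the known components = -2.3
Net primary income = CA - (known components) = 0.5 - (-2.3) = 2.8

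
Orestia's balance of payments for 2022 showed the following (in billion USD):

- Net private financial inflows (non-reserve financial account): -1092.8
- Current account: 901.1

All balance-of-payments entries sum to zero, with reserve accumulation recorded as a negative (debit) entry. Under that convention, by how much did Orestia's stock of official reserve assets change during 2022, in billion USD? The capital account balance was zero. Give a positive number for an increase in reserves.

Official reserve transactions balance = -(901.1 + (-1092.8)) = 191.7
An accumulation of reserves is recorded as a debit (negative entry), so the change in the stock of reserves is the negative of that balance.
Change in official reserves = -(191.7) = -191.7

-191.7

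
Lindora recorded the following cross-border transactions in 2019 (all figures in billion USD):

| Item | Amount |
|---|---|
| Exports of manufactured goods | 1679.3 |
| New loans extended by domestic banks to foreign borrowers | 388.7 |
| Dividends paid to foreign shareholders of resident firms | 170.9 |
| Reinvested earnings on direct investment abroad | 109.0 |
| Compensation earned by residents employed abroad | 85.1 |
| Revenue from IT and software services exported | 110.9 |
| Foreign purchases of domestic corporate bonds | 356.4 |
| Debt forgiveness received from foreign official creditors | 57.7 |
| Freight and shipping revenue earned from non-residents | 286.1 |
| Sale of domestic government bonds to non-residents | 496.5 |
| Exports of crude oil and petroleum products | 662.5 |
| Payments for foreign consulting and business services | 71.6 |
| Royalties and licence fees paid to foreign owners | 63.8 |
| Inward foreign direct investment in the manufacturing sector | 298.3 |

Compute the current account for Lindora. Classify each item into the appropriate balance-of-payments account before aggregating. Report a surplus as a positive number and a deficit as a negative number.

Goods: 1679.3 + 662.5 = 2341.8
Services: -71.6 + 110.9 + 286.1 - 63.8 = 261.6
Primary income: 109.0 - 170.9 + 85.1 = 23.2
Current account = 2341.8 + 261.6 + 23.2 = 2626.6
(Excluded from the current account — financial account: new loans extended by domestic banks to foreign borrowers 388.7, foreign purchases of domestic corporate bonds 356.4, sale of domestic government bonds to non-residents 496.5, inward foreign direct investment in the manufacturing sector 298.3; capital account: debt forgiveness received from foreign official creditors 57.7.)

2626.6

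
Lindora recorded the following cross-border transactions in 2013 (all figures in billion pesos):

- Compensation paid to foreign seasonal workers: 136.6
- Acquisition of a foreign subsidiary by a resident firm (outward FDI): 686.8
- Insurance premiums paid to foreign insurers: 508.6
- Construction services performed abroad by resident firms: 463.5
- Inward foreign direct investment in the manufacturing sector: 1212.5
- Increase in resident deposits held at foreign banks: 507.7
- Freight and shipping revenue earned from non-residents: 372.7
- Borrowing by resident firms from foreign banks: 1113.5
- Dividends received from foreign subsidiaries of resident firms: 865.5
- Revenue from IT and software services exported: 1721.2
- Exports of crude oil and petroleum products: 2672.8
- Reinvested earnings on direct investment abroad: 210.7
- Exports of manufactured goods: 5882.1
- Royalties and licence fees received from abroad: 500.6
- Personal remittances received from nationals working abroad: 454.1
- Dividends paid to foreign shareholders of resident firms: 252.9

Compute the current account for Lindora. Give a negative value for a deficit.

Goods: 5882.1 + 2672.8 = 8554.9
Services: 463.5 + 372.7 - 508.6 + 500.6 + 1721.2 = 2549.4
Primary income: -136.6 + 210.7 - 252.9 + 865.5 = 686.7
Secondary income: 454.1
Current account = 8554.9 + 2549.4 + 686.7 + 454.1 = 12245.1
(Excluded from the current account — financial account: acquisition of a foreign subsidiary by a resident firm (outward FDI) 686.8, inward foreign direct investment in the manufacturing sector 1212.5, increase in resident deposits held at foreign banks 507.7, borrowing by resident firms from foreign banks 1113.5.)

12245.1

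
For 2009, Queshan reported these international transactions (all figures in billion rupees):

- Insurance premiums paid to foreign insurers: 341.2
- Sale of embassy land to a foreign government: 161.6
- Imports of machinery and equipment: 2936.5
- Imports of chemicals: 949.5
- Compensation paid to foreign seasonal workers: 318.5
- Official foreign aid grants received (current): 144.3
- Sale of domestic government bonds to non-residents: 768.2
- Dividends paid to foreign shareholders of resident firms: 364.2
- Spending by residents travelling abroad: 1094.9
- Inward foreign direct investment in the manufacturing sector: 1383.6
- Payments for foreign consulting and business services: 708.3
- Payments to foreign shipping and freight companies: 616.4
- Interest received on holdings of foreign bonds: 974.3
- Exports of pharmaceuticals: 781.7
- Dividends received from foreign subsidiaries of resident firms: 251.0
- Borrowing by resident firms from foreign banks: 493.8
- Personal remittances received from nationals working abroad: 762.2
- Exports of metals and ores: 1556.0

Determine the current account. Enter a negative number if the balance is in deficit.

Goods: -2936.5 + 1556.0 - 949.5 + 781.7 = -1548.3
Services: -708.3 - 341.2 - 616.4 - 1094.9 = -2760.8
Primary income: -364.2 + 251.0 - 318.5 + 974.3 = 542.6
Secondary income: 762.2 + 144.3 = 906.5
Current account = (-1548.3) + (-2760.8) + 542.6 + 906.5 = -2860.0
(Excluded from the current account — capital account: sale of embassy land to a foreign government 161.6; financial account: sale of domestic government bonds to non-residents 768.2, inward foreign direct investment in the manufacturing sector 1383.6, borrowing by resident firms from foreign banks 493.8.)

-2860.0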